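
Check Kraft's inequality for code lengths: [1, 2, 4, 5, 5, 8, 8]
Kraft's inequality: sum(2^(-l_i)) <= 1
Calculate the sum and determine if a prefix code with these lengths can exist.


Sum = 2^(-1) + 2^(-2) + 2^(-4) + 2^(-5) + 2^(-5) + 2^(-8) + 2^(-8)
    = 0.5 + 0.25 + 0.0625 + 0.03125 + 0.03125 + 0.00390625 + 0.00390625
    = 226/256 = 0.8828125
Since 0.8828125 <= 1, Kraft's inequality IS satisfied.
A prefix code with these lengths CAN exist.

Kraft sum = 0.8828125. Satisfied.


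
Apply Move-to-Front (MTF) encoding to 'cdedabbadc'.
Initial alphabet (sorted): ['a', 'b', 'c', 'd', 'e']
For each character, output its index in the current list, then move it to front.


MTF encoding:
'c': index 2 in ['a', 'b', 'c', 'd', 'e'] -> ['c', 'a', 'b', 'd', 'e']
'd': index 3 in ['c', 'a', 'b', 'd', 'e'] -> ['d', 'c', 'a', 'b', 'e']
'e': index 4 in ['d', 'c', 'a', 'b', 'e'] -> ['e', 'd', 'c', 'a', 'b']
'd': index 1 in ['e', 'd', 'c', 'a', 'b'] -> ['d', 'e', 'c', 'a', 'b']
'a': index 3 in ['d', 'e', 'c', 'a', 'b'] -> ['a', 'd', 'e', 'c', 'b']
'b': index 4 in ['a', 'd', 'e', 'c', 'b'] -> ['b', 'a', 'd', 'e', 'c']
'b': index 0 in ['b', 'a', 'd', 'e', 'c'] -> ['b', 'a', 'd', 'e', 'c']
'a': index 1 in ['b', 'a', 'd', 'e', 'c'] -> ['a', 'b', 'd', 'e', 'c']
'd': index 2 in ['a', 'b', 'd', 'e', 'c'] -> ['d', 'a', 'b', 'e', 'c']
'c': index 4 in ['d', 'a', 'b', 'e', 'c'] -> ['c', 'd', 'a', 'b', 'e']


Output: [2, 3, 4, 1, 3, 4, 0, 1, 2, 4]


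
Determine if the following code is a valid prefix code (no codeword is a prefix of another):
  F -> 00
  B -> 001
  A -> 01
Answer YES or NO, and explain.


Checking each pair (does one codeword prefix another?):
  F='00' vs B='001': prefix -- VIOLATION

NO -- this is NOT a valid prefix code. F (00) is a prefix of B (001).


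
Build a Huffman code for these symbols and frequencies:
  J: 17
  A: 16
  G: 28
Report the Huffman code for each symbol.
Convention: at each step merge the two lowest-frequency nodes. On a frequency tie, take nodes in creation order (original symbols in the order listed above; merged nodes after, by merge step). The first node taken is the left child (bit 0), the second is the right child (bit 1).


Huffman tree construction:
Step 1: Merge A(16) + J(17) = 33
Step 2: Merge G(28) + (A+J)(33) = 61
Read each symbol's code off the tree from the root (left child = 0, right child = 1).

Codes:
  J: 11 (length 2)
  A: 10 (length 2)
  G: 0 (length 1)
Average code length: 94/61 = 1.5410 bits/symbol


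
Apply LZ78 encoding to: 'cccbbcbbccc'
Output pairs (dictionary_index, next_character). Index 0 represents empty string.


LZ78 encoding steps:
Dictionary: {0: ''}
Step 1: w='' (idx 0), next='c' -> output (0, 'c'), add 'c' as idx 1
Step 2: w='c' (idx 1), next='c' -> output (1, 'c'), add 'cc' as idx 2
Step 3: w='' (idx 0), next='b' -> output (0, 'b'), add 'b' as idx 3
Step 4: w='b' (idx 3), next='c' -> output (3, 'c'), add 'bc' as idx 4
Step 5: w='b' (idx 3), next='b' -> output (3, 'b'), add 'bb' as idx 5
Step 6: w='cc' (idx 2), next='c' -> output (2, 'c'), add 'ccc' as idx 6


Encoded: [(0, 'c'), (1, 'c'), (0, 'b'), (3, 'c'), (3, 'b'), (2, 'c')]


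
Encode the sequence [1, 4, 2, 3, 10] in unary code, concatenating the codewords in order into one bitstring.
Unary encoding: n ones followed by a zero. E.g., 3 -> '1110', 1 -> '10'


Encode each number as n ones followed by a terminating 0:
  1 -> 10 (2 bits)
  4 -> 11110 (5 bits)
  2 -> 110 (3 bits)
  3 -> 1110 (4 bits)
  10 -> 11111111110 (11 bits)
Total length = 2 + 5 + 3 + 4 + 11 = 25 bits.

Unary([1, 4, 2, 3, 10]) = 1011110110111011111111110 (25 bits)


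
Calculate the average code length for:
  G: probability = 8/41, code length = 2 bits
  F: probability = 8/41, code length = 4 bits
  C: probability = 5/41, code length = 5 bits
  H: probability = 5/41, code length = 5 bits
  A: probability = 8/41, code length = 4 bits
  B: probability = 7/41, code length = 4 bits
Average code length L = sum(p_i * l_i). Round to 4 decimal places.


Weighted contributions p_i * l_i:
  G: (8/41) * 2 = 16/41
  F: (8/41) * 4 = 32/41
  C: (5/41) * 5 = 25/41
  H: (5/41) * 5 = 25/41
  A: (8/41) * 4 = 32/41
  B: (7/41) * 4 = 28/41
Sum = (16 + 32 + 25 + 25 + 32 + 28)/41 = 158/41

L = 158/41 = 3.8537 bits/symbol


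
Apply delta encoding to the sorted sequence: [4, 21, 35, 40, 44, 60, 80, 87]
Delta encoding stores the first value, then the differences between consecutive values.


First value: 4
Deltas:
  21 - 4 = 17
  35 - 21 = 14
  40 - 35 = 5
  44 - 40 = 4
  60 - 44 = 16
  80 - 60 = 20
  87 - 80 = 7


Delta encoded: [4, 17, 14, 5, 4, 16, 20, 7]


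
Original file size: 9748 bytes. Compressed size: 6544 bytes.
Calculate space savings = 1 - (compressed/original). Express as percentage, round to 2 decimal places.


ratio = compressed/original = 6544/9748 = 0.671317
savings = 1 - ratio = 1 - 0.671317 = 0.328683
as a percentage: 0.328683 * 100 = 32.87%

Space savings = 1 - 6544/9748 = 32.87%


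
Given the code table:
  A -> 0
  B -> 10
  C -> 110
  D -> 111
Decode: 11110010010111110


Decoding:
111 -> D
10 -> B
0 -> A
10 -> B
0 -> A
10 -> B
111 -> D
110 -> C


Result: DBABABDC


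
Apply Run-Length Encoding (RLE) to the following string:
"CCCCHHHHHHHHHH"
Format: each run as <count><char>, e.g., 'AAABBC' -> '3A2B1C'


Scanning runs left to right:
  i=0: run of 'C' x 4 -> '4C'
  i=4: run of 'H' x 10 -> '10H'

RLE = 4C10H


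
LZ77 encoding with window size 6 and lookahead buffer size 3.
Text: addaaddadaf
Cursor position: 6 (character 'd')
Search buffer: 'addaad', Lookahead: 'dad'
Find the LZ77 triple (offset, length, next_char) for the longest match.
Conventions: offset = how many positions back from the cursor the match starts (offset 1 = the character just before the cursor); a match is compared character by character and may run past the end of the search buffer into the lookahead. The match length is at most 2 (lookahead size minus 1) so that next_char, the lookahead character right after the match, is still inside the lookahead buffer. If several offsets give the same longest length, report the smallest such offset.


Try each offset into the search buffer:
  offset=1 (pos 5, char 'd'): match length 1
  offset=2 (pos 4, char 'a'): match length 0
  offset=3 (pos 3, char 'a'): match length 0
  offset=4 (pos 2, char 'd'): match length 2
  offset=5 (pos 1, char 'd'): match length 1
  offset=6 (pos 0, char 'a'): match length 0
Longest match has length 2 at offset 4.
next_char = character at position 6 + 2 = 8 -> 'd'

Best match: offset=4, length=2 (matching 'da' starting at position 2)
LZ77 triple: (4, 2, 'd')


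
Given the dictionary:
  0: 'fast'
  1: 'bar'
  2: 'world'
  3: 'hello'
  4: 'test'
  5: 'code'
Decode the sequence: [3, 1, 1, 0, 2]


Look up each index in the dictionary:
  3 -> 'hello'
  1 -> 'bar'
  1 -> 'bar'
  0 -> 'fast'
  2 -> 'world'

Decoded: "hello bar bar fast world"


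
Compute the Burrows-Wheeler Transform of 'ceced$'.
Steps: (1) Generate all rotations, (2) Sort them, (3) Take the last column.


Rotations (sorted):
  0: $ceced -> last char: d
  1: ceced$ -> last char: $
  2: ced$ce -> last char: e
  3: d$cece -> last char: e
  4: eced$c -> last char: c
  5: ed$cec -> last char: c


BWT = d$eecc


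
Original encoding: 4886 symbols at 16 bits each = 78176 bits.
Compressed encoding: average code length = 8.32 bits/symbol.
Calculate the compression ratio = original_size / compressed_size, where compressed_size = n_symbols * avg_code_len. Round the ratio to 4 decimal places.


original_size = n_symbols * orig_bits = 4886 * 16 = 78176 bits
compressed_size = n_symbols * avg_code_len = 4886 * 8.32 = 40651.52 bits
ratio = original_size / compressed_size = 78176 / 40651.52 = 1.9231

Compression ratio = 1.9231


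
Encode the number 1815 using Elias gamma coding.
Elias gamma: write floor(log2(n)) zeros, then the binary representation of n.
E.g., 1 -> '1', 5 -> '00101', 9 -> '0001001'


num_bits = floor(log2(1815)) + 1 = 11
leading_zeros = num_bits - 1 = 10
binary(1815) = 11100010111

Elias gamma(1815) = '0000000000' + '11100010111' = 000000000011100010111 (21 bits)


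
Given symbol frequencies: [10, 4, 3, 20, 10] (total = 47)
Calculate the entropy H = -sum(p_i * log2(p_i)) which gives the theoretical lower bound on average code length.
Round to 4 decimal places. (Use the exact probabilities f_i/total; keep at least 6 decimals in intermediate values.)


Per-symbol terms -p_i * log2(p_i) with p_i = f_i/47:
  p = 10/47 = 0.212766: log2(p) = -2.232661, -p*log2(p) = 0.475034
  p = 4/47 = 0.085106: log2(p) = -3.554589, -p*log2(p) = 0.302518
  p = 3/47 = 0.063830: log2(p) = -3.969626, -p*log2(p) = 0.253380
  p = 20/47 = 0.425532: log2(p) = -1.232661, -p*log2(p) = 0.524536
  p = 10/47 = 0.212766: log2(p) = -2.232661, -p*log2(p) = 0.475034
H = 0.475034 + 0.302518 + 0.253380 + 0.524536 + 0.475034 = 2.030502

H = 2.0305 bits/symbol


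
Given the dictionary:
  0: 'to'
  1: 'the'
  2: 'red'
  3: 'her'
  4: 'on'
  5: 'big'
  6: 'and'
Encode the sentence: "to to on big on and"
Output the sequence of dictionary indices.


Look up each word in the dictionary:
  'to' -> 0
  'to' -> 0
  'on' -> 4
  'big' -> 5
  'on' -> 4
  'and' -> 6

Encoded: [0, 0, 4, 5, 4, 6]


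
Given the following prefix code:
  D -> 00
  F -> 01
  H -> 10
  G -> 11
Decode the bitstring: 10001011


Decoding step by step:
Bits 10 -> H
Bits 00 -> D
Bits 10 -> H
Bits 11 -> G


Decoded message: HDHG


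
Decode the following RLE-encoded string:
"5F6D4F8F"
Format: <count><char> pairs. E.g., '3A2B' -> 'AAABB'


Expanding each <count><char> pair:
  5F -> 'FFFFF'
  6D -> 'DDDDDD'
  4F -> 'FFFF'
  8F -> 'FFFFFFFF'

Decoded = FFFFFDDDDDDFFFFFFFFFFFF


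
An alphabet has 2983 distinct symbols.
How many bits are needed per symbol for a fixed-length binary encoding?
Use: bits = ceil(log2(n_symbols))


log2(2983) = 11.5425
Bracket: 2^11 = 2048 < 2983 <= 2^12 = 4096
So ceil(log2(2983)) = 12

bits = ceil(log2(2983)) = ceil(11.5425) = 12 bits


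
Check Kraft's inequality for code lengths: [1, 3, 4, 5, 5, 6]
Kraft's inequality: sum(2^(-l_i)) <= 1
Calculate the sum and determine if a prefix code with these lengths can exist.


Sum = 2^(-1) + 2^(-3) + 2^(-4) + 2^(-5) + 2^(-5) + 2^(-6)
    = 0.5 + 0.125 + 0.0625 + 0.03125 + 0.03125 + 0.015625
    = 49/64 = 0.765625
Since 0.765625 <= 1, Kraft's inequality IS satisfied.
A prefix code with these lengths CAN exist.

Kraft sum = 0.765625. Satisfied.


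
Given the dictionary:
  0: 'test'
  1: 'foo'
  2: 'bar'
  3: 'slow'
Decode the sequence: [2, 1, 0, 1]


Look up each index in the dictionary:
  2 -> 'bar'
  1 -> 'foo'
  0 -> 'test'
  1 -> 'foo'

Decoded: "bar foo test foo"


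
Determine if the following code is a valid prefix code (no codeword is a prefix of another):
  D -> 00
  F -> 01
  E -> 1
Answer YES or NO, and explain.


Checking each pair (does one codeword prefix another?):
  D='00' vs F='01': no prefix
  D='00' vs E='1': no prefix
  F='01' vs D='00': no prefix
  F='01' vs E='1': no prefix
  E='1' vs D='00': no prefix
  E='1' vs F='01': no prefix
No violation found over all pairs.

YES -- this is a valid prefix code. No codeword is a prefix of any other codeword.


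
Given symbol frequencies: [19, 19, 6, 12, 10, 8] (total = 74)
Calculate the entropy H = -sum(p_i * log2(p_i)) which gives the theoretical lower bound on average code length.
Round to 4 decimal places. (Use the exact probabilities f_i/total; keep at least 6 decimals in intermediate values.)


Per-symbol terms -p_i * log2(p_i) with p_i = f_i/74:
  p = 19/74 = 0.256757: log2(p) = -1.961526, -p*log2(p) = 0.503635
  p = 19/74 = 0.256757: log2(p) = -1.961526, -p*log2(p) = 0.503635
  p = 6/74 = 0.081081: log2(p) = -3.624491, -p*log2(p) = 0.293878
  p = 12/74 = 0.162162: log2(p) = -2.624491, -p*log2(p) = 0.425593
  p = 10/74 = 0.135135: log2(p) = -2.887525, -p*log2(p) = 0.390206
  p = 8/74 = 0.108108: log2(p) = -3.209453, -p*log2(p) = 0.346968
H = 0.503635 + 0.503635 + 0.293878 + 0.425593 + 0.390206 + 0.346968 = 2.463915

H = 2.4639 bits/symbol


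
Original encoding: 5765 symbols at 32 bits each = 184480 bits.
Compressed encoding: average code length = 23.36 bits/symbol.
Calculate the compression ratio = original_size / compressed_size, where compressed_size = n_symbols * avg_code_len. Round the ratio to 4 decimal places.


original_size = n_symbols * orig_bits = 5765 * 32 = 184480 bits
compressed_size = n_symbols * avg_code_len = 5765 * 23.36 = 134670.4 bits
ratio = original_size / compressed_size = 184480 / 134670.4 = 1.3699

Compression ratio = 1.3699


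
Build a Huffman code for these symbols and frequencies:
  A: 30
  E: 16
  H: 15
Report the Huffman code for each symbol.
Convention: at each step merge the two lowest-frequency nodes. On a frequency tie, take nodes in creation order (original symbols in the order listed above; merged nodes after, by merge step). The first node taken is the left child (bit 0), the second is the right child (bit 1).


Huffman tree construction:
Step 1: Merge H(15) + E(16) = 31
Step 2: Merge A(30) + (H+E)(31) = 61
Read each symbol's code off the tree from the root (left child = 0, right child = 1).

Codes:
  A: 0 (length 1)
  E: 11 (length 2)
  H: 10 (length 2)
Average code length: 92/61 = 1.5082 bits/symbol


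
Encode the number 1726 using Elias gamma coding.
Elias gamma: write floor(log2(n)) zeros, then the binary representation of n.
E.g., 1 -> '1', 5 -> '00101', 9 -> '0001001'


num_bits = floor(log2(1726)) + 1 = 11
leading_zeros = num_bits - 1 = 10
binary(1726) = 11010111110

Elias gamma(1726) = '0000000000' + '11010111110' = 000000000011010111110 (21 bits)


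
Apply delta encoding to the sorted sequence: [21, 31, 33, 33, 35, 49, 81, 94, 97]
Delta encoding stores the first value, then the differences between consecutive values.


First value: 21
Deltas:
  31 - 21 = 10
  33 - 31 = 2
  33 - 33 = 0
  35 - 33 = 2
  49 - 35 = 14
  81 - 49 = 32
  94 - 81 = 13
  97 - 94 = 3


Delta encoded: [21, 10, 2, 0, 2, 14, 32, 13, 3]


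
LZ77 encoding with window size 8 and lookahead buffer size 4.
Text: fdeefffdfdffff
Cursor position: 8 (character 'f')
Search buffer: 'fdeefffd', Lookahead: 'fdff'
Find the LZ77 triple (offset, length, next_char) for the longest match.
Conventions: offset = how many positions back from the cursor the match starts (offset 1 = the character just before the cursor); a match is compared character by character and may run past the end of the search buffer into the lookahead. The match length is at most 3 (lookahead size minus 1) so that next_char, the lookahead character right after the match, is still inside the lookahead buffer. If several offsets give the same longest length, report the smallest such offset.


Try each offset into the search buffer:
  offset=1 (pos 7, char 'd'): match length 0
  offset=2 (pos 6, char 'f'): match length 3
  offset=3 (pos 5, char 'f'): match length 1
  offset=4 (pos 4, char 'f'): match length 1
  offset=5 (pos 3, char 'e'): match length 0
  offset=6 (pos 2, char 'e'): match length 0
  offset=7 (pos 1, char 'd'): match length 0
  offset=8 (pos 0, char 'f'): match length 2
Longest match has length 3 at offset 2.
next_char = character at position 8 + 3 = 11 -> 'f'

Best match: offset=2, length=3 (matching 'fdf' starting at position 6)
LZ77 triple: (2, 3, 'f')


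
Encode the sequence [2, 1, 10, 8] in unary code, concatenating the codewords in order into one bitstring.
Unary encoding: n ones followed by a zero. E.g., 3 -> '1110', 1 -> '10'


Encode each number as n ones followed by a terminating 0:
  2 -> 110 (3 bits)
  1 -> 10 (2 bits)
  10 -> 11111111110 (11 bits)
  8 -> 111111110 (9 bits)
Total length = 3 + 2 + 11 + 9 = 25 bits.

Unary([2, 1, 10, 8]) = 1101011111111110111111110 (25 bits)


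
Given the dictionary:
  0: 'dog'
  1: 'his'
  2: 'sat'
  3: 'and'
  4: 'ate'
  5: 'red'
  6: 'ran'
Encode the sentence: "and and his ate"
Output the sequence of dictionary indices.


Look up each word in the dictionary:
  'and' -> 3
  'and' -> 3
  'his' -> 1
  'ate' -> 4

Encoded: [3, 3, 1, 4]


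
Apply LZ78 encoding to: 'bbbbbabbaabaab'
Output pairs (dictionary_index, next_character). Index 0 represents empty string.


LZ78 encoding steps:
Dictionary: {0: ''}
Step 1: w='' (idx 0), next='b' -> output (0, 'b'), add 'b' as idx 1
Step 2: w='b' (idx 1), next='b' -> output (1, 'b'), add 'bb' as idx 2
Step 3: w='bb' (idx 2), next='a' -> output (2, 'a'), add 'bba' as idx 3
Step 4: w='bba' (idx 3), next='a' -> output (3, 'a'), add 'bbaa' as idx 4
Step 5: w='b' (idx 1), next='a' -> output (1, 'a'), add 'ba' as idx 5
Step 6: w='' (idx 0), next='a' -> output (0, 'a'), add 'a' as idx 6
Step 7: w='b' (idx 1), end of input -> output (1, '')


Encoded: [(0, 'b'), (1, 'b'), (2, 'a'), (3, 'a'), (1, 'a'), (0, 'a'), (1, '')]


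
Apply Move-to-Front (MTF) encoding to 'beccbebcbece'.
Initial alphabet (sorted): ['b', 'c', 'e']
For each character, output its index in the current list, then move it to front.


MTF encoding:
'b': index 0 in ['b', 'c', 'e'] -> ['b', 'c', 'e']
'e': index 2 in ['b', 'c', 'e'] -> ['e', 'b', 'c']
'c': index 2 in ['e', 'b', 'c'] -> ['c', 'e', 'b']
'c': index 0 in ['c', 'e', 'b'] -> ['c', 'e', 'b']
'b': index 2 in ['c', 'e', 'b'] -> ['b', 'c', 'e']
'e': index 2 in ['b', 'c', 'e'] -> ['e', 'b', 'c']
'b': index 1 in ['e', 'b', 'c'] -> ['b', 'e', 'c']
'c': index 2 in ['b', 'e', 'c'] -> ['c', 'b', 'e']
'b': index 1 in ['c', 'b', 'e'] -> ['b', 'c', 'e']
'e': index 2 in ['b', 'c', 'e'] -> ['e', 'b', 'c']
'c': index 2 in ['e', 'b', 'c'] -> ['c', 'e', 'b']
'e': index 1 in ['c', 'e', 'b'] -> ['e', 'c', 'b']


Output: [0, 2, 2, 0, 2, 2, 1, 2, 1, 2, 2, 1]


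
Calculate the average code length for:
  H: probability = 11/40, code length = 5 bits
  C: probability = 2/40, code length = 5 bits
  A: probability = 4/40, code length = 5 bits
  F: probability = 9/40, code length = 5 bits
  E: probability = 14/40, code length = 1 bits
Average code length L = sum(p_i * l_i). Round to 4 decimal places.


Weighted contributions p_i * l_i:
  H: (11/40) * 5 = 55/40
  C: (2/40) * 5 = 10/40
  A: (4/40) * 5 = 20/40
  F: (9/40) * 5 = 45/40
  E: (14/40) * 1 = 14/40
Sum = (55 + 10 + 20 + 45 + 14)/40 = 144/40

L = 144/40 = 3.6000 bits/symbol


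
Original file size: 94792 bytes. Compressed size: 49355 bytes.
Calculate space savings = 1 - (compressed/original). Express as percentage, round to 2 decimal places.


ratio = compressed/original = 49355/94792 = 0.520666
savings = 1 - ratio = 1 - 0.520666 = 0.479334
as a percentage: 0.479334 * 100 = 47.93%

Space savings = 1 - 49355/94792 = 47.93%


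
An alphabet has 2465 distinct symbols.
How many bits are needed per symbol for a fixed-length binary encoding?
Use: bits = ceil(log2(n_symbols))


log2(2465) = 11.2674
Bracket: 2^11 = 2048 < 2465 <= 2^12 = 4096
So ceil(log2(2465)) = 12

bits = ceil(log2(2465)) = ceil(11.2674) = 12 bits


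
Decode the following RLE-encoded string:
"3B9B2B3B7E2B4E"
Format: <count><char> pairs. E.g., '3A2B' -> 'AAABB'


Expanding each <count><char> pair:
  3B -> 'BBB'
  9B -> 'BBBBBBBBB'
  2B -> 'BB'
  3B -> 'BBB'
  7E -> 'EEEEEEE'
  2B -> 'BB'
  4E -> 'EEEE'

Decoded = BBBBBBBBBBBBBBBBBEEEEEEEBBEEEE


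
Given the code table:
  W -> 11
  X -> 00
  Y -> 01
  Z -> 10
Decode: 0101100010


Decoding:
01 -> Y
01 -> Y
10 -> Z
00 -> X
10 -> Z


Result: YYZXZ


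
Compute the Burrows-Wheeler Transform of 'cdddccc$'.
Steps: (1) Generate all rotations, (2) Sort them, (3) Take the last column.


Rotations (sorted):
  0: $cdddccc -> last char: c
  1: c$cdddcc -> last char: c
  2: cc$cdddc -> last char: c
  3: ccc$cddd -> last char: d
  4: cdddccc$ -> last char: $
  5: dccc$cdd -> last char: d
  6: ddccc$cd -> last char: d
  7: dddccc$c -> last char: c


BWT = cccd$ddc


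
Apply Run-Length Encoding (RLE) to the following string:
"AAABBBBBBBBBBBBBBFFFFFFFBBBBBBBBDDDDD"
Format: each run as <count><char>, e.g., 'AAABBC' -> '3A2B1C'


Scanning runs left to right:
  i=0: run of 'A' x 3 -> '3A'
  i=3: run of 'B' x 14 -> '14B'
  i=17: run of 'F' x 7 -> '7F'
  i=24: run of 'B' x 8 -> '8B'
  i=32: run of 'D' x 5 -> '5D'

RLE = 3A14B7F8B5D


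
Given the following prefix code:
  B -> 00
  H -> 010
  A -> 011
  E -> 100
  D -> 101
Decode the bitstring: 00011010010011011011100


Decoding step by step:
Bits 00 -> B
Bits 011 -> A
Bits 010 -> H
Bits 010 -> H
Bits 011 -> A
Bits 011 -> A
Bits 011 -> A
Bits 100 -> E


Decoded message: BAHHAAAE


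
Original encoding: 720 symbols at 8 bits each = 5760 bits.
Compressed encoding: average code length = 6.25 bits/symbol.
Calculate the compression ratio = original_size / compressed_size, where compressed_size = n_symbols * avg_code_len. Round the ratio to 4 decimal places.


original_size = n_symbols * orig_bits = 720 * 8 = 5760 bits
compressed_size = n_symbols * avg_code_len = 720 * 6.25 = 4500.0 bits
ratio = original_size / compressed_size = 5760 / 4500.0 = 1.28

Compression ratio = 1.28


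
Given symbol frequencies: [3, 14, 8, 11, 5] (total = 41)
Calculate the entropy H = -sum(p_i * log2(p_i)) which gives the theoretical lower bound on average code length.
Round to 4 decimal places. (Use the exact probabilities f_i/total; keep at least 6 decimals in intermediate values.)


Per-symbol terms -p_i * log2(p_i) with p_i = f_i/41:
  p = 3/41 = 0.073171: log2(p) = -3.772590, -p*log2(p) = 0.276043
  p = 14/41 = 0.341463: log2(p) = -1.550197, -p*log2(p) = 0.529336
  p = 8/41 = 0.195122: log2(p) = -2.357552, -p*log2(p) = 0.460010
  p = 11/41 = 0.268293: log2(p) = -1.898120, -p*log2(p) = 0.509252
  p = 5/41 = 0.121951: log2(p) = -3.035624, -p*log2(p) = 0.370198
H = 0.276043 + 0.529336 + 0.460010 + 0.509252 + 0.370198 = 2.144839

H = 2.1448 bits/symbol


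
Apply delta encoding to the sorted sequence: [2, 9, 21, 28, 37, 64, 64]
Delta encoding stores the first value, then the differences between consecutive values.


First value: 2
Deltas:
  9 - 2 = 7
  21 - 9 = 12
  28 - 21 = 7
  37 - 28 = 9
  64 - 37 = 27
  64 - 64 = 0


Delta encoded: [2, 7, 12, 7, 9, 27, 0]


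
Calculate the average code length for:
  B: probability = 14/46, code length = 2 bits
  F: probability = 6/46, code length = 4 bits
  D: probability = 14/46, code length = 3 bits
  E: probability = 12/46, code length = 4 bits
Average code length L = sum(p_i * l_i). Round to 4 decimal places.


Weighted contributions p_i * l_i:
  B: (14/46) * 2 = 28/46
  F: (6/46) * 4 = 24/46
  D: (14/46) * 3 = 42/46
  E: (12/46) * 4 = 48/46
Sum = (28 + 24 + 42 + 48)/46 = 142/46

L = 142/46 = 3.0870 bits/symbol


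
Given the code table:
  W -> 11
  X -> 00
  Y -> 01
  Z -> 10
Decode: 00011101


Decoding:
00 -> X
01 -> Y
11 -> W
01 -> Y


Result: XYWY


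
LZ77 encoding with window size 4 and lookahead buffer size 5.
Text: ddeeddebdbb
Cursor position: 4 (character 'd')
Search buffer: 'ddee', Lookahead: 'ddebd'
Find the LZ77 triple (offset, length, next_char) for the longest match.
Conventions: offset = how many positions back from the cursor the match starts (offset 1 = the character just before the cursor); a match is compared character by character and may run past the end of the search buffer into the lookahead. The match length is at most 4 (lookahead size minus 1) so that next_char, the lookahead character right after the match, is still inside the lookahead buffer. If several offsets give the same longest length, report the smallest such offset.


Try each offset into the search buffer:
  offset=1 (pos 3, char 'e'): match length 0
  offset=2 (pos 2, char 'e'): match length 0
  offset=3 (pos 1, char 'd'): match length 1
  offset=4 (pos 0, char 'd'): match length 3
Longest match has length 3 at offset 4.
next_char = character at position 4 + 3 = 7 -> 'b'

Best match: offset=4, length=3 (matching 'dde' starting at position 0)
LZ77 triple: (4, 3, 'b')


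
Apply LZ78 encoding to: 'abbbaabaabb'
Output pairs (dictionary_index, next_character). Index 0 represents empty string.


LZ78 encoding steps:
Dictionary: {0: ''}
Step 1: w='' (idx 0), next='a' -> output (0, 'a'), add 'a' as idx 1
Step 2: w='' (idx 0), next='b' -> output (0, 'b'), add 'b' as idx 2
Step 3: w='b' (idx 2), next='b' -> output (2, 'b'), add 'bb' as idx 3
Step 4: w='a' (idx 1), next='a' -> output (1, 'a'), add 'aa' as idx 4
Step 5: w='b' (idx 2), next='a' -> output (2, 'a'), add 'ba' as idx 5
Step 6: w='a' (idx 1), next='b' -> output (1, 'b'), add 'ab' as idx 6
Step 7: w='b' (idx 2), end of input -> output (2, '')


Encoded: [(0, 'a'), (0, 'b'), (2, 'b'), (1, 'a'), (2, 'a'), (1, 'b'), (2, '')]


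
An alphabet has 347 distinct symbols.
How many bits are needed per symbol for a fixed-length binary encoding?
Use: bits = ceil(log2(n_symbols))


log2(347) = 8.4388
Bracket: 2^8 = 256 < 347 <= 2^9 = 512
So ceil(log2(347)) = 9

bits = ceil(log2(347)) = ceil(8.4388) = 9 bits


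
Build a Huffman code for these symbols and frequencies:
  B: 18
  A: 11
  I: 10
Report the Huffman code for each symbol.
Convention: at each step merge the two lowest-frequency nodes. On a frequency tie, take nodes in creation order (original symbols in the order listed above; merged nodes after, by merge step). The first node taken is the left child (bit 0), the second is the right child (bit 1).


Huffman tree construction:
Step 1: Merge I(10) + A(11) = 21
Step 2: Merge B(18) + (I+A)(21) = 39
Read each symbol's code off the tree from the root (left child = 0, right child = 1).

Codes:
  B: 0 (length 1)
  A: 11 (length 2)
  I: 10 (length 2)
Average code length: 60/39 = 1.5385 bits/symbol


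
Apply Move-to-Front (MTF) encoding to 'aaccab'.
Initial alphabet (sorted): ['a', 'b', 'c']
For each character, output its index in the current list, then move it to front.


MTF encoding:
'a': index 0 in ['a', 'b', 'c'] -> ['a', 'b', 'c']
'a': index 0 in ['a', 'b', 'c'] -> ['a', 'b', 'c']
'c': index 2 in ['a', 'b', 'c'] -> ['c', 'a', 'b']
'c': index 0 in ['c', 'a', 'b'] -> ['c', 'a', 'b']
'a': index 1 in ['c', 'a', 'b'] -> ['a', 'c', 'b']
'b': index 2 in ['a', 'c', 'b'] -> ['b', 'a', 'c']


Output: [0, 0, 2, 0, 1, 2]


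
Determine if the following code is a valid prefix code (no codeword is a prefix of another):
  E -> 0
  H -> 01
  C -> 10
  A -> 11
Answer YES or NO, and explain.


Checking each pair (does one codeword prefix another?):
  E='0' vs H='01': prefix -- VIOLATION

NO -- this is NOT a valid prefix code. E (0) is a prefix of H (01).


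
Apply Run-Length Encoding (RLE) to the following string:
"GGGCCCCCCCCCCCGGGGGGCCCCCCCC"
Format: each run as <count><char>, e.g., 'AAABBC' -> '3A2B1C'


Scanning runs left to right:
  i=0: run of 'G' x 3 -> '3G'
  i=3: run of 'C' x 11 -> '11C'
  i=14: run of 'G' x 6 -> '6G'
  i=20: run of 'C' x 8 -> '8C'

RLE = 3G11C6G8C


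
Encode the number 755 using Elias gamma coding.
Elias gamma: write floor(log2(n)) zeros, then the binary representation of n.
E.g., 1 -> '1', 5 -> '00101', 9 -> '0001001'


num_bits = floor(log2(755)) + 1 = 10
leading_zeros = num_bits - 1 = 9
binary(755) = 1011110011

Elias gamma(755) = '000000000' + '1011110011' = 0000000001011110011 (19 bits)


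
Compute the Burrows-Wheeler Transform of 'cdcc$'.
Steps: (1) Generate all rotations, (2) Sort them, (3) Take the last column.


Rotations (sorted):
  0: $cdcc -> last char: c
  1: c$cdc -> last char: c
  2: cc$cd -> last char: d
  3: cdcc$ -> last char: $
  4: dcc$c -> last char: c


BWT = ccd$c


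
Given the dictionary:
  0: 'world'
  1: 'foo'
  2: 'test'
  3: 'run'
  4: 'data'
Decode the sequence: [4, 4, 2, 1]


Look up each index in the dictionary:
  4 -> 'data'
  4 -> 'data'
  2 -> 'test'
  1 -> 'foo'

Decoded: "data data test foo"


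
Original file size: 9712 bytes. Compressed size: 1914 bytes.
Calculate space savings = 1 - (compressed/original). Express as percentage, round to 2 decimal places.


ratio = compressed/original = 1914/9712 = 0.197076
savings = 1 - ratio = 1 - 0.197076 = 0.802924
as a percentage: 0.802924 * 100 = 80.29%

Space savings = 1 - 1914/9712 = 80.29%


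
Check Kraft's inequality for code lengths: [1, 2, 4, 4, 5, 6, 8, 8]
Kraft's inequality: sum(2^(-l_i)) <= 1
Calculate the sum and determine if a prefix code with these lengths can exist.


Sum = 2^(-1) + 2^(-2) + 2^(-4) + 2^(-4) + 2^(-5) + 2^(-6) + 2^(-8) + 2^(-8)
    = 0.5 + 0.25 + 0.0625 + 0.0625 + 0.03125 + 0.015625 + 0.00390625 + 0.00390625
    = 238/256 = 0.9296875
Since 0.9296875 <= 1, Kraft's inequality IS satisfied.
A prefix code with these lengths CAN exist.

Kraft sum = 0.9296875. Satisfied.


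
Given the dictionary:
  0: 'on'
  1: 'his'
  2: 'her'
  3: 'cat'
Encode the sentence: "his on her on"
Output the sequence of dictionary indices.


Look up each word in the dictionary:
  'his' -> 1
  'on' -> 0
  'her' -> 2
  'on' -> 0

Encoded: [1, 0, 2, 0]


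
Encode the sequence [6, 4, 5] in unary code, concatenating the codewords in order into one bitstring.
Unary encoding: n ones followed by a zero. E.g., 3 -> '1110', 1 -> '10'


Encode each number as n ones followed by a terminating 0:
  6 -> 1111110 (7 bits)
  4 -> 11110 (5 bits)
  5 -> 111110 (6 bits)
Total length = 7 + 5 + 6 = 18 bits.

Unary([6, 4, 5]) = 111111011110111110 (18 bits)


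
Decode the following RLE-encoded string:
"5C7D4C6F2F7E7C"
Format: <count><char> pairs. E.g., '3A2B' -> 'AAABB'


Expanding each <count><char> pair:
  5C -> 'CCCCC'
  7D -> 'DDDDDDD'
  4C -> 'CCCC'
  6F -> 'FFFFFF'
  2F -> 'FF'
  7E -> 'EEEEEEE'
  7C -> 'CCCCCCC'

Decoded = CCCCCDDDDDDDCCCCFFFFFFFFEEEEEEECCCCCCC


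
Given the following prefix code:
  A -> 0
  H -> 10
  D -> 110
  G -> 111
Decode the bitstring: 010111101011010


Decoding step by step:
Bits 0 -> A
Bits 10 -> H
Bits 111 -> G
Bits 10 -> H
Bits 10 -> H
Bits 110 -> D
Bits 10 -> H


Decoded message: AHGHHDH


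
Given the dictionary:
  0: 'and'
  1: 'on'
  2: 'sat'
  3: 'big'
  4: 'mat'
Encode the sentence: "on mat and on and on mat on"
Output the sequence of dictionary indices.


Look up each word in the dictionary:
  'on' -> 1
  'mat' -> 4
  'and' -> 0
  'on' -> 1
  'and' -> 0
  'on' -> 1
  'mat' -> 4
  'on' -> 1

Encoded: [1, 4, 0, 1, 0, 1, 4, 1]


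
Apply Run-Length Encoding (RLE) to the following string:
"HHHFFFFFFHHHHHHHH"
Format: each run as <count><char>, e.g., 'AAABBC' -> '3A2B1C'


Scanning runs left to right:
  i=0: run of 'H' x 3 -> '3H'
  i=3: run of 'F' x 6 -> '6F'
  i=9: run of 'H' x 8 -> '8H'

RLE = 3H6F8H


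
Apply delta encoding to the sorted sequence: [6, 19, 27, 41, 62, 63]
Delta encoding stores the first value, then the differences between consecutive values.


First value: 6
Deltas:
  19 - 6 = 13
  27 - 19 = 8
  41 - 27 = 14
  62 - 41 = 21
  63 - 62 = 1


Delta encoded: [6, 13, 8, 14, 21, 1]


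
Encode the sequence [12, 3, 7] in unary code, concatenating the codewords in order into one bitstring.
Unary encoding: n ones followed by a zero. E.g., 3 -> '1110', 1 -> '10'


Encode each number as n ones followed by a terminating 0:
  12 -> 1111111111110 (13 bits)
  3 -> 1110 (4 bits)
  7 -> 11111110 (8 bits)
Total length = 13 + 4 + 8 = 25 bits.

Unary([12, 3, 7]) = 1111111111110111011111110 (25 bits)


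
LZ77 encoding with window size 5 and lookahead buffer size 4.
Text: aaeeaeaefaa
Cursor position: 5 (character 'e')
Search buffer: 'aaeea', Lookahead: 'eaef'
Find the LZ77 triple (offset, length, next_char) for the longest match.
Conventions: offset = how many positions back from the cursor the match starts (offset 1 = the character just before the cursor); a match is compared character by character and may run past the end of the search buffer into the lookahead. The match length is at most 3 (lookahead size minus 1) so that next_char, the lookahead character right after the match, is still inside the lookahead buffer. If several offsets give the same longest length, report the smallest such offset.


Try each offset into the search buffer:
  offset=1 (pos 4, char 'a'): match length 0
  offset=2 (pos 3, char 'e'): match length 3
  offset=3 (pos 2, char 'e'): match length 1
  offset=4 (pos 1, char 'a'): match length 0
  offset=5 (pos 0, char 'a'): match length 0
Longest match has length 3 at offset 2.
next_char = character at position 5 + 3 = 8 -> 'f'

Best match: offset=2, length=3 (matching 'eae' starting at position 3)
LZ77 triple: (2, 3, 'f')


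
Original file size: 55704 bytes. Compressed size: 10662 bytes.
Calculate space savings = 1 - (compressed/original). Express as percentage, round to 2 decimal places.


ratio = compressed/original = 10662/55704 = 0.191405
savings = 1 - ratio = 1 - 0.191405 = 0.808595
as a percentage: 0.808595 * 100 = 80.86%

Space savings = 1 - 10662/55704 = 80.86%


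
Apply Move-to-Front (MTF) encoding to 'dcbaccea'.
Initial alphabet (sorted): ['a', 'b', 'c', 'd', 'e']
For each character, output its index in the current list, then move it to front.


MTF encoding:
'd': index 3 in ['a', 'b', 'c', 'd', 'e'] -> ['d', 'a', 'b', 'c', 'e']
'c': index 3 in ['d', 'a', 'b', 'c', 'e'] -> ['c', 'd', 'a', 'b', 'e']
'b': index 3 in ['c', 'd', 'a', 'b', 'e'] -> ['b', 'c', 'd', 'a', 'e']
'a': index 3 in ['b', 'c', 'd', 'a', 'e'] -> ['a', 'b', 'c', 'd', 'e']
'c': index 2 in ['a', 'b', 'c', 'd', 'e'] -> ['c', 'a', 'b', 'd', 'e']
'c': index 0 in ['c', 'a', 'b', 'd', 'e'] -> ['c', 'a', 'b', 'd', 'e']
'e': index 4 in ['c', 'a', 'b', 'd', 'e'] -> ['e', 'c', 'a', 'b', 'd']
'a': index 2 in ['e', 'c', 'a', 'b', 'd'] -> ['a', 'e', 'c', 'b', 'd']


Output: [3, 3, 3, 3, 2, 0, 4, 2]


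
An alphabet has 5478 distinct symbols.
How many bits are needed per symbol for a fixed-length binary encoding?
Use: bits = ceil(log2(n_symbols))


log2(5478) = 12.4194
Bracket: 2^12 = 4096 < 5478 <= 2^13 = 8192
So ceil(log2(5478)) = 13

bits = ceil(log2(5478)) = ceil(12.4194) = 13 bits


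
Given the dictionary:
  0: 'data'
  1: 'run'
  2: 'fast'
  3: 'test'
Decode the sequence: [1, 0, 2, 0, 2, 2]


Look up each index in the dictionary:
  1 -> 'run'
  0 -> 'data'
  2 -> 'fast'
  0 -> 'data'
  2 -> 'fast'
  2 -> 'fast'

Decoded: "run data fast data fast fast"


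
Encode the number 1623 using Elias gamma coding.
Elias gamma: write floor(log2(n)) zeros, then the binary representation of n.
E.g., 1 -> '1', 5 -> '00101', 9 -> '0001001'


num_bits = floor(log2(1623)) + 1 = 11
leading_zeros = num_bits - 1 = 10
binary(1623) = 11001010111

Elias gamma(1623) = '0000000000' + '11001010111' = 000000000011001010111 (21 bits)


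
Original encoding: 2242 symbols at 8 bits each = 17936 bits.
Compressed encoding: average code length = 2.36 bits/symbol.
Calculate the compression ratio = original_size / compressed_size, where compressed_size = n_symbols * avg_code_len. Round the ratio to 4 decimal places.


original_size = n_symbols * orig_bits = 2242 * 8 = 17936 bits
compressed_size = n_symbols * avg_code_len = 2242 * 2.36 = 5291.12 bits
ratio = original_size / compressed_size = 17936 / 5291.12 = 3.3898

Compression ratio = 3.3898


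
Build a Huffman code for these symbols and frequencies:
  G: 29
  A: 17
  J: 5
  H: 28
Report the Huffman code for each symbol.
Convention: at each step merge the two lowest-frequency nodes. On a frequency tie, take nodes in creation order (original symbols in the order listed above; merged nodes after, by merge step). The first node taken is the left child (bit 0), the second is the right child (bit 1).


Huffman tree construction:
Step 1: Merge J(5) + A(17) = 22
Step 2: Merge (J+A)(22) + H(28) = 50
Step 3: Merge G(29) + ((J+A)+H)(50) = 79
Read each symbol's code off the tree from the root (left child = 0, right child = 1).

Codes:
  G: 0 (length 1)
  A: 101 (length 3)
  J: 100 (length 3)
  H: 11 (length 2)
Average code length: 151/79 = 1.9114 bits/symbol


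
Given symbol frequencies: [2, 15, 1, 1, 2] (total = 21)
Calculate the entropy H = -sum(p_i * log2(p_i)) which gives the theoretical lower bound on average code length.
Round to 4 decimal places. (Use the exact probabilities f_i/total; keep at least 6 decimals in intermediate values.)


Per-symbol terms -p_i * log2(p_i) with p_i = f_i/21:
  p = 2/21 = 0.095238: log2(p) = -3.392317, -p*log2(p) = 0.323078
  p = 15/21 = 0.714286: log2(p) = -0.485427, -p*log2(p) = 0.346733
  p = 1/21 = 0.047619: log2(p) = -4.392317, -p*log2(p) = 0.209158
  p = 1/21 = 0.047619: log2(p) = -4.392317, -p*log2(p) = 0.209158
  p = 2/21 = 0.095238: log2(p) = -3.392317, -p*log2(p) = 0.323078
H = 0.323078 + 0.346733 + 0.209158 + 0.209158 + 0.323078 = 1.411205

H = 1.4112 bits/symbol


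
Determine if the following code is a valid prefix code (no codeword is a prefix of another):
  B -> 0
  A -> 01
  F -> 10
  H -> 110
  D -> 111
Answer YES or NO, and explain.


Checking each pair (does one codeword prefix another?):
  B='0' vs A='01': prefix -- VIOLATION

NO -- this is NOT a valid prefix code. B (0) is a prefix of A (01).


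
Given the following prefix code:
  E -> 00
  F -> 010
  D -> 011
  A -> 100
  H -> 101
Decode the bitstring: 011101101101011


Decoding step by step:
Bits 011 -> D
Bits 101 -> H
Bits 101 -> H
Bits 101 -> H
Bits 011 -> D


Decoded message: DHHHD


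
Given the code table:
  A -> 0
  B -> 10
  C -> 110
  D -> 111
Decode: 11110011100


Decoding:
111 -> D
10 -> B
0 -> A
111 -> D
0 -> A
0 -> A


Result: DBADAA


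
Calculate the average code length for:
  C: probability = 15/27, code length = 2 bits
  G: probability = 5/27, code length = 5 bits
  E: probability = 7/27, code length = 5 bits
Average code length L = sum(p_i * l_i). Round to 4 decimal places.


Weighted contributions p_i * l_i:
  C: (15/27) * 2 = 30/27
  G: (5/27) * 5 = 25/27
  E: (7/27) * 5 = 35/27
Sum = (30 + 25 + 35)/27 = 90/27

L = 90/27 = 3.3333 bits/symbol


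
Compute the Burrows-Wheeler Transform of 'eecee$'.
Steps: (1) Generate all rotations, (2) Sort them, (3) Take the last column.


Rotations (sorted):
  0: $eecee -> last char: e
  1: cee$ee -> last char: e
  2: e$eece -> last char: e
  3: ecee$e -> last char: e
  4: ee$eec -> last char: c
  5: eecee$ -> last char: $


BWT = eeeec$


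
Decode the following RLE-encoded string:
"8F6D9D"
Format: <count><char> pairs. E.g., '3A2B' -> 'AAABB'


Expanding each <count><char> pair:
  8F -> 'FFFFFFFF'
  6D -> 'DDDDDD'
  9D -> 'DDDDDDDDD'

Decoded = FFFFFFFFDDDDDDDDDDDDDDD


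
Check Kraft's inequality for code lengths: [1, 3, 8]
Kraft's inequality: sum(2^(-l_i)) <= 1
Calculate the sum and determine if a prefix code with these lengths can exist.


Sum = 2^(-1) + 2^(-3) + 2^(-8)
    = 0.5 + 0.125 + 0.00390625
    = 161/256 = 0.62890625
Since 0.62890625 <= 1, Kraft's inequality IS satisfied.
A prefix code with these lengths CAN exist.

Kraft sum = 0.62890625. Satisfied.


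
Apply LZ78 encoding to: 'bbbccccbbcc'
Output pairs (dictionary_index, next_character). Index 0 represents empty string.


LZ78 encoding steps:
Dictionary: {0: ''}
Step 1: w='' (idx 0), next='b' -> output (0, 'b'), add 'b' as idx 1
Step 2: w='b' (idx 1), next='b' -> output (1, 'b'), add 'bb' as idx 2
Step 3: w='' (idx 0), next='c' -> output (0, 'c'), add 'c' as idx 3
Step 4: w='c' (idx 3), next='c' -> output (3, 'c'), add 'cc' as idx 4
Step 5: w='c' (idx 3), next='b' -> output (3, 'b'), add 'cb' as idx 5
Step 6: w='b' (idx 1), next='c' -> output (1, 'c'), add 'bc' as idx 6
Step 7: w='c' (idx 3), end of input -> output (3, '')


Encoded: [(0, 'b'), (1, 'b'), (0, 'c'), (3, 'c'), (3, 'b'), (1, 'c'), (3, '')]


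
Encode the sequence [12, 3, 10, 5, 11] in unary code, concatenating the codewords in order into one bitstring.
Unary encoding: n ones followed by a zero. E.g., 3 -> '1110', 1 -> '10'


Encode each number as n ones followed by a terminating 0:
  12 -> 1111111111110 (13 bits)
  3 -> 1110 (4 bits)
  10 -> 11111111110 (11 bits)
  5 -> 111110 (6 bits)
  11 -> 111111111110 (12 bits)
Total length = 13 + 4 + 11 + 6 + 12 = 46 bits.

Unary([12, 3, 10, 5, 11]) = 1111111111110111011111111110111110111111111110 (46 bits)


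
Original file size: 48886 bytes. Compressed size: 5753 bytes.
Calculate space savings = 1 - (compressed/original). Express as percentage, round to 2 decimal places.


ratio = compressed/original = 5753/48886 = 0.117682
savings = 1 - ratio = 1 - 0.117682 = 0.882318
as a percentage: 0.882318 * 100 = 88.23%

Space savings = 1 - 5753/48886 = 88.23%
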